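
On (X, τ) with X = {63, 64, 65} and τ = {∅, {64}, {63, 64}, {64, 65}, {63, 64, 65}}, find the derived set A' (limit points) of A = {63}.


A' = ∅

For each x ∈ X, list the open sets U ∈ τ with x ∈ U, then check whether U ∩ (A ∖ {x}) ≠ ∅ for every such U.
  x = 63: open {63, 64} ∋ x has {63, 64} ∩ (A ∖ {63}) = ∅, so x is NOT a limit point.
  x = 64: open {64} ∋ x has {64} ∩ (A ∖ {64}) = ∅, so x is NOT a limit point.
  x = 65: open {64, 65} ∋ x has {64, 65} ∩ (A ∖ {65}) = ∅, so x is NOT a limit point.
Collecting: A' = ∅.


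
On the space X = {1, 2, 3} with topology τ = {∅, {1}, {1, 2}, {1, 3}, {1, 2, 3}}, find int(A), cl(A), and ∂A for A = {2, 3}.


int(A) = ∅, cl(A) = {2, 3}, ∂A = {2, 3}.

Closed sets in (X, τ) are complements of opens:
  closed(X, τ) = {∅, {2}, {3}, {2, 3}, {1, 2, 3}}.
int(A) = ⋃ {U ∈ τ : U ⊆ A}. Opens contained in A: ∅.
Taking the union of these: int(A) = ∅.
cl(A) = ⋂ {C closed : A ⊆ C}. Closed sets containing A: {2, 3}, {1, 2, 3}.
Intersecting these: cl(A) = {2, 3}.
∂A = cl(A) ∖ int(A) = {2, 3} ∖ ∅ = {2, 3}.


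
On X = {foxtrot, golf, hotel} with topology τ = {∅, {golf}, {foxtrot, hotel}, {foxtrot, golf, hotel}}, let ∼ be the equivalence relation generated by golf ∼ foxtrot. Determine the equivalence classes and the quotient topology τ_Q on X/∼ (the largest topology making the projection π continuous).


X/∼ = {[foxtrot=golf], [hotel]}; |τ_Q| = 2.

Equivalence classes: [foxtrot=golf], [hotel].
Quotient map π: X → X/∼ sends foxtrot ↦ [foxtrot=golf], golf ↦ [foxtrot=golf], hotel ↦ [hotel].
For each subset V ⊆ X/∼, compute π^{-1}(V) ⊆ X and check whether π^{-1}(V) ∈ τ. V is open in τ_Q iff π^{-1}(V) ∈ τ.
  V = {}: π^{-1}(V) = ∅ ∈ τ ✓.
  V = {[foxtrot=golf]}: π^{-1}(V) = {foxtrot, golf} ∉ τ ✗.
  V = {[hotel]}: π^{-1}(V) = {hotel} ∉ τ ✗.
  V = {[foxtrot=golf], [hotel]}: π^{-1}(V) = {foxtrot, golf, hotel} ∈ τ ✓.
Open sets in the quotient: τ_Q = {{}, {[foxtrot=golf], [hotel]}} (2 elements).


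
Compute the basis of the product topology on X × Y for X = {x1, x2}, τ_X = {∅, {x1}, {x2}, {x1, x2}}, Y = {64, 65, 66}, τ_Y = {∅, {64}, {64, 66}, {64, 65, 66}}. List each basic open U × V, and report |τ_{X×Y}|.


Basis B = {∅ × ∅, {x1} × {64}, {x2} × {64}, {x1} × {64, 66}, {x1, x2} × {64}, {x2} × {64, 66}, {x1} × {64, 65, 66}, {x2} × {64, 65, 66}, {x1, x2} × {64, 66}, {x1, x2} × {64, 65, 66}}; |τ_{X×Y}| = 16.

Enumerate products U × V with U ∈ τ_X, V ∈ τ_Y (deduplicated):
  ∅ × ∅ = {} (∅)
  {x1} × {64} = {(x1,64)}
  {x2} × {64} = {(x2,64)}
  {x1} × {64, 66} = {(x1,64), (x1,66)}
  {x1, x2} × {64} = {(x1,64), (x2,64)}
  {x2} × {64, 66} = {(x2,64), (x2,66)}
  {x1} × {64, 65, 66} = {(x1,64), (x1,65), (x1,66)}
  {x2} × {64, 65, 66} = {(x2,64), (x2,65), (x2,66)}
  {x1, x2} × {64, 66} = {(x1,64), (x1,66), (x2,64), (x2,66)}
  {x1, x2} × {64, 65, 66} = {(x1,64), (x1,65), (x1,66), (x2,64), (x2,65), (x2,66)}
These 10 distinct sets form the basis B.
Close under arbitrary unions to get τ_{X×Y}; counting gives |τ_{X×Y}| = 16.


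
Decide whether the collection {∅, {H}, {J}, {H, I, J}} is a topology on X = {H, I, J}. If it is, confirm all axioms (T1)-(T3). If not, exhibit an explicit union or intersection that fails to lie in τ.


τ is NOT a topology on X.

Axiom (T1): ∅ ∈ τ? Yes; X ∈ τ? Yes.
Axiom (T2/T3): check pairwise unions and intersections of members of τ.
Counterexample for (T2): {H} ∪ {J} = {H, J} ∉ τ. Therefore τ is NOT a topology.


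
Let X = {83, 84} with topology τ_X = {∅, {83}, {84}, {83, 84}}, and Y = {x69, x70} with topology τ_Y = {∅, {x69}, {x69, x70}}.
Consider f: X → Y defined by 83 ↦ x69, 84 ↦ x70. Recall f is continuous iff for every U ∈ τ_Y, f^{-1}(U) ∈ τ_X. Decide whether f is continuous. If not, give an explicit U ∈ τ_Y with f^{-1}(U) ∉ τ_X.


f IS continuous.

Compute f^{-1}(U) for each U ∈ τ_Y:
  U = ∅: f^{-1}(U) = ∅ ∈ τ_X ✓.
  U = {x69}: f^{-1}(U) = {83} ∈ τ_X ✓.
  U = {x69, x70}: f^{-1}(U) = {83, 84} ∈ τ_X ✓.
Every preimage lies in τ_X, so f IS continuous.


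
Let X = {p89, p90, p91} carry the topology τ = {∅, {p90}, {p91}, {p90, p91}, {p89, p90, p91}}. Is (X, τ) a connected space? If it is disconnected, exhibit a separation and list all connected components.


(X, τ) is connected.

Find clopen sets (U ∈ τ with X ∖ U ∈ τ):
  U = ∅, X ∖ U = {p89, p90, p91} — both open, so U is clopen.
  U = {p89, p90, p91}, X ∖ U = ∅ — both open, so U is clopen.
Only trivial clopens (∅ and X) exist, so (X, τ) is connected.
Compute connected components by grouping points that agree on all clopens:
  component: {p89, p90, p91}


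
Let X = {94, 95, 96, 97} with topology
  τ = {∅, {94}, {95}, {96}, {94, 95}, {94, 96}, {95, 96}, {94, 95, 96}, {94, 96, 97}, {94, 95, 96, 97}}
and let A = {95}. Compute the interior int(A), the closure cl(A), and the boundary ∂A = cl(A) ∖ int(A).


int(A) = {95}, cl(A) = {95}, ∂A = ∅.

Closed sets in (X, τ) are complements of opens:
  closed(X, τ) = {∅, {95}, {97}, {94, 97}, {95, 97}, {96, 97}, {94, 95, 97}, {94, 96, 97}, {95, 96, 97}, {94, 95, 96, 97}}.
int(A) = ⋃ {U ∈ τ : U ⊆ A}. Opens contained in A: ∅, {95}.
Taking the union of these: int(A) = {95}.
cl(A) = ⋂ {C closed : A ⊆ C}. Closed sets containing A: {95}, {95, 97}, {94, 95, 97}, {95, 96, 97}, {94, 95, 96, 97}.
Intersecting these: cl(A) = {95}.
∂A = cl(A) ∖ int(A) = {95} ∖ {95} = ∅.


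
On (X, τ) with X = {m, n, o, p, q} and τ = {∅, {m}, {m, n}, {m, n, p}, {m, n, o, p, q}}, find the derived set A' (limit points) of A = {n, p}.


A' = {o, p, q}

For each x ∈ X, list the open sets U ∈ τ with x ∈ U, then check whether U ∩ (A ∖ {x}) ≠ ∅ for every such U.
  x = m: open {m} ∋ x has {m} ∩ (A ∖ {m}) = ∅, so x is NOT a limit point.
  x = n: open {m, n} ∋ x has {m, n} ∩ (A ∖ {n}) = ∅, so x is NOT a limit point.
  x = o: opens ∋ x are {m, n, o, p, q}; each meets A ∖ {o}, so x IS a limit point.
  x = p: opens ∋ x are {m, n, p}, {m, n, o, p, q}; each meets A ∖ {p}, so x IS a limit point.
  x = q: opens ∋ x are {m, n, o, p, q}; each meets A ∖ {q}, so x IS a limit point.
Collecting: A' = {o, p, q}.


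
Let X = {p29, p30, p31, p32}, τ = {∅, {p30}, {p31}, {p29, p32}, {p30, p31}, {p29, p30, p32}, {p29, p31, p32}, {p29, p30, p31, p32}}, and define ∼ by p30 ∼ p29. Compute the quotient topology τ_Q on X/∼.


X/∼ = {[p29=p30], [p31], [p32]}; |τ_Q| = 4.

Equivalence classes: [p29=p30], [p31], [p32].
Quotient map π: X → X/∼ sends p29 ↦ [p29=p30], p30 ↦ [p29=p30], p31 ↦ [p31], p32 ↦ [p32].
For each subset V ⊆ X/∼, compute π^{-1}(V) ⊆ X and check whether π^{-1}(V) ∈ τ. V is open in τ_Q iff π^{-1}(V) ∈ τ.
  V = {}: π^{-1}(V) = ∅ ∈ τ ✓.
  V = {[p29=p30]}: π^{-1}(V) = {p29, p30} ∉ τ ✗.
  V = {[p31]}: π^{-1}(V) = {p31} ∈ τ ✓.
  V = {[p29=p30], [p31]}: π^{-1}(V) = {p29, p30, p31} ∉ τ ✗.
  V = {[p32]}: π^{-1}(V) = {p32} ∉ τ ✗.
  V = {[p29=p30], [p32]}: π^{-1}(V) = {p29, p30, p32} ∈ τ ✓.
  V = {[p31], [p32]}: π^{-1}(V) = {p31, p32} ∉ τ ✗.
  V = {[p29=p30], [p31], [p32]}: π^{-1}(V) = {p29, p30, p31, p32} ∈ τ ✓.
Open sets in the quotient: τ_Q = {{}, {[p31]}, {[p29=p30], [p32]}, {[p29=p30], [p31], [p32]}} (4 elements).


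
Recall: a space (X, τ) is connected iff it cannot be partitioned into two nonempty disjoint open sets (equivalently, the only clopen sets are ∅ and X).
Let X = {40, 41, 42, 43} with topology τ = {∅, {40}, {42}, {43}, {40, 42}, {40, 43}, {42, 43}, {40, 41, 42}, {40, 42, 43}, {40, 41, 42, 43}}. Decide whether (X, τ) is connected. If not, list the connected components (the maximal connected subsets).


(X, τ) is disconnected; components = [{43}, {40, 41, 42}].

Find clopen sets (U ∈ τ with X ∖ U ∈ τ):
  U = ∅, X ∖ U = {40, 41, 42, 43} — both open, so U is clopen.
  U = {43}, X ∖ U = {40, 41, 42} — both open, so U is clopen.
  U = {40, 41, 42}, X ∖ U = {43} — both open, so U is clopen.
  U = {40, 41, 42, 43}, X ∖ U = ∅ — both open, so U is clopen.
Nontrivial clopen(s) exist: e.g. {43}. So (X, τ) is disconnected.
Compute connected components by grouping points that agree on all clopens:
  component: {43}
  component: {40, 41, 42}


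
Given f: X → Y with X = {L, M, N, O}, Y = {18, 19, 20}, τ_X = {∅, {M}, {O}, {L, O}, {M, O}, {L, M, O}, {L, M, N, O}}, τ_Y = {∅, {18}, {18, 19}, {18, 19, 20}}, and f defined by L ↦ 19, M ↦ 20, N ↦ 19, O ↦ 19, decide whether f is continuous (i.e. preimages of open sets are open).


f is NOT continuous.

Compute f^{-1}(U) for each U ∈ τ_Y:
  U = ∅: f^{-1}(U) = ∅ ∈ τ_X ✓.
  U = {18}: f^{-1}(U) = ∅ ∈ τ_X ✓.
  U = {18, 19}: f^{-1}(U) = {L, N, O} ∉ τ_X ✗.
  U = {18, 19, 20}: f^{-1}(U) = {L, M, N, O} ∈ τ_X ✓.
Found U = {18, 19} with f^{-1}(U) = {L, N, O} not in τ_X. Therefore f is NOT continuous.


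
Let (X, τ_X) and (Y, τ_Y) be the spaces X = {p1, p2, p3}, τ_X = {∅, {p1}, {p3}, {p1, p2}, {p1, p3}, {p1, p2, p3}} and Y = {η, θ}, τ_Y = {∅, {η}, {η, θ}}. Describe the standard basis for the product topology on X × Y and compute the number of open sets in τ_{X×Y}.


Basis B = {∅ × ∅, {p1} × {η}, {p3} × {η}, {p1} × {η, θ}, {p1, p2} × {η}, {p1, p3} × {η}, {p3} × {η, θ}, {p1, p2, p3} × {η}, {p1, p2} × {η, θ}, {p1, p3} × {η, θ}, {p1, p2, p3} × {η, θ}}; |τ_{X×Y}| = 18.

Enumerate products U × V with U ∈ τ_X, V ∈ τ_Y (deduplicated):
  ∅ × ∅ = {} (∅)
  {p1} × {η} = {(p1,η)}
  {p3} × {η} = {(p3,η)}
  {p1} × {η, θ} = {(p1,η), (p1,θ)}
  {p1, p2} × {η} = {(p1,η), (p2,η)}
  {p1, p3} × {η} = {(p1,η), (p3,η)}
  {p3} × {η, θ} = {(p3,η), (p3,θ)}
  {p1, p2, p3} × {η} = {(p1,η), (p2,η), (p3,η)}
  {p1, p2} × {η, θ} = {(p1,η), (p1,θ), (p2,η), (p2,θ)}
  {p1, p3} × {η, θ} = {(p1,η), (p1,θ), (p3,η), (p3,θ)}
  {p1, p2, p3} × {η, θ} = {(p1,η), (p1,θ), (p2,η), (p2,θ), (p3,η), (p3,θ)}
These 11 distinct sets form the basis B.
Close under arbitrary unions to get τ_{X×Y}; counting gives |τ_{X×Y}| = 18.


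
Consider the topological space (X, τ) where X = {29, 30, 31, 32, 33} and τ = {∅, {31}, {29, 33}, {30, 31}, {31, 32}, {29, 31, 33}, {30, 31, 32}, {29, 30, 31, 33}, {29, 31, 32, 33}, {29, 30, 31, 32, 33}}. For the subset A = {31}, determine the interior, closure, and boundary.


int(A) = {31}, cl(A) = {30, 31, 32}, ∂A = {30, 32}.

Closed sets in (X, τ) are complements of opens:
  closed(X, τ) = {∅, {30}, {32}, {29, 33}, {30, 32}, {29, 30, 33}, {29, 32, 33}, {30, 31, 32}, {29, 30, 32, 33}, {29, 30, 31, 32, 33}}.
int(A) = ⋃ {U ∈ τ : U ⊆ A}. Opens contained in A: ∅, {31}.
Taking the union of these: int(A) = {31}.
cl(A) = ⋂ {C closed : A ⊆ C}. Closed sets containing A: {30, 31, 32}, {29, 30, 31, 32, 33}.
Intersecting these: cl(A) = {30, 31, 32}.
∂A = cl(A) ∖ int(A) = {30, 31, 32} ∖ {31} = {30, 32}.


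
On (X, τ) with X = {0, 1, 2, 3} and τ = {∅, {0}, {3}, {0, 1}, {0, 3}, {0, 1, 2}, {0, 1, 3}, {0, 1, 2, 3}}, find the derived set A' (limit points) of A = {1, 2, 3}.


A' = {2}

For each x ∈ X, list the open sets U ∈ τ with x ∈ U, then check whether U ∩ (A ∖ {x}) ≠ ∅ for every such U.
  x = 0: open {0} ∋ x has {0} ∩ (A ∖ {0}) = ∅, so x is NOT a limit point.
  x = 1: open {0, 1} ∋ x has {0, 1} ∩ (A ∖ {1}) = ∅, so x is NOT a limit point.
  x = 2: opens ∋ x are {0, 1, 2}, {0, 1, 2, 3}; each meets A ∖ {2}, so x IS a limit point.
  x = 3: open {3} ∋ x has {3} ∩ (A ∖ {3}) = ∅, so x is NOT a limit point.
Collecting: A' = {2}.


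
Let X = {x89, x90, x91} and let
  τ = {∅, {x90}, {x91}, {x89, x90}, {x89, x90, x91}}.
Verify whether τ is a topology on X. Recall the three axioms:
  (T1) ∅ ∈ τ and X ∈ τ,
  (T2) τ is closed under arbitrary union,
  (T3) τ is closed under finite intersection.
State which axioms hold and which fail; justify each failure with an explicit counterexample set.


τ is NOT a topology on X.

Axiom (T1): ∅ ∈ τ? Yes; X ∈ τ? Yes.
Axiom (T2/T3): check pairwise unions and intersections of members of τ.
Counterexample for (T2): {x90} ∪ {x91} = {x90, x91} ∉ τ. Therefore τ is NOT a topology.


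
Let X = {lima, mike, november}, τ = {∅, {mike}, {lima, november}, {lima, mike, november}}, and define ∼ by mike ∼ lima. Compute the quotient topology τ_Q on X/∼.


X/∼ = {[lima=mike], [november]}; |τ_Q| = 2.

Equivalence classes: [lima=mike], [november].
Quotient map π: X → X/∼ sends lima ↦ [lima=mike], mike ↦ [lima=mike], november ↦ [november].
For each subset V ⊆ X/∼, compute π^{-1}(V) ⊆ X and check whether π^{-1}(V) ∈ τ. V is open in τ_Q iff π^{-1}(V) ∈ τ.
  V = {}: π^{-1}(V) = ∅ ∈ τ ✓.
  V = {[lima=mike]}: π^{-1}(V) = {lima, mike} ∉ τ ✗.
  V = {[november]}: π^{-1}(V) = {november} ∉ τ ✗.
  V = {[lima=mike], [november]}: π^{-1}(V) = {lima, mike, november} ∈ τ ✓.
Open sets in the quotient: τ_Q = {{}, {[lima=mike], [november]}} (2 elements).


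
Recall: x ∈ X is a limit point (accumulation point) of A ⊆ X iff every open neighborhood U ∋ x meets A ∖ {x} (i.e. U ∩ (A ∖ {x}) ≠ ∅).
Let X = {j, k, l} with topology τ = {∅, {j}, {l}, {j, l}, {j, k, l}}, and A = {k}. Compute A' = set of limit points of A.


A' = ∅

For each x ∈ X, list the open sets U ∈ τ with x ∈ U, then check whether U ∩ (A ∖ {x}) ≠ ∅ for every such U.
  x = j: open {j} ∋ x has {j} ∩ (A ∖ {j}) = ∅, so x is NOT a limit point.
  x = k: open {j, k, l} ∋ x has {j, k, l} ∩ (A ∖ {k}) = ∅, so x is NOT a limit point.
  x = l: open {l} ∋ x has {l} ∩ (A ∖ {l}) = ∅, so x is NOT a limit point.
Collecting: A' = ∅.


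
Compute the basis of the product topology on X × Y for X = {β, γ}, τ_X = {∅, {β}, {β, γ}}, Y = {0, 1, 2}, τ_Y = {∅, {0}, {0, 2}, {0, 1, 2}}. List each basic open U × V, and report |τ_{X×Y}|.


Basis B = {∅ × ∅, {β} × {0}, {β} × {0, 2}, {β, γ} × {0}, {β} × {0, 1, 2}, {β, γ} × {0, 2}, {β, γ} × {0, 1, 2}}; |τ_{X×Y}| = 10.

Enumerate products U × V with U ∈ τ_X, V ∈ τ_Y (deduplicated):
  ∅ × ∅ = {} (∅)
  {β} × {0} = {(β,0)}
  {β} × {0, 2} = {(β,0), (β,2)}
  {β, γ} × {0} = {(β,0), (γ,0)}
  {β} × {0, 1, 2} = {(β,0), (β,1), (β,2)}
  {β, γ} × {0, 2} = {(β,0), (β,2), (γ,0), (γ,2)}
  {β, γ} × {0, 1, 2} = {(β,0), (β,1), (β,2), (γ,0), (γ,1), (γ,2)}
These 7 distinct sets form the basis B.
Close under arbitrary unions to get τ_{X×Y}; counting gives |τ_{X×Y}| = 10.


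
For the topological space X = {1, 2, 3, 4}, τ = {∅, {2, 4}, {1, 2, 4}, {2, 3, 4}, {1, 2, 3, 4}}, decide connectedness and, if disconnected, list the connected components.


(X, τ) is connected.

Find clopen sets (U ∈ τ with X ∖ U ∈ τ):
  U = ∅, X ∖ U = {1, 2, 3, 4} — both open, so U is clopen.
  U = {1, 2, 3, 4}, X ∖ U = ∅ — both open, so U is clopen.
Only trivial clopens (∅ and X) exist, so (X, τ) is connected.
Compute connected components by grouping points that agree on all clopens:
  component: {1, 2, 3, 4}


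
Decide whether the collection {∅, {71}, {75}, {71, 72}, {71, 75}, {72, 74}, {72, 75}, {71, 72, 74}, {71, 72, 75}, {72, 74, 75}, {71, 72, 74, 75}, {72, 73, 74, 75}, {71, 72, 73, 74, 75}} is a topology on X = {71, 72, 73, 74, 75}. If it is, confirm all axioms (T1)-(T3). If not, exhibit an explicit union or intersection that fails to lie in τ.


τ is NOT a topology on X.

Axiom (T1): ∅ ∈ τ? Yes; X ∈ τ? Yes.
Axiom (T2/T3): check pairwise unions and intersections of members of τ.
Counterexample for (T3): {71, 72} ∩ {72, 74} = {72} ∉ τ. Therefore τ is NOT a topology.


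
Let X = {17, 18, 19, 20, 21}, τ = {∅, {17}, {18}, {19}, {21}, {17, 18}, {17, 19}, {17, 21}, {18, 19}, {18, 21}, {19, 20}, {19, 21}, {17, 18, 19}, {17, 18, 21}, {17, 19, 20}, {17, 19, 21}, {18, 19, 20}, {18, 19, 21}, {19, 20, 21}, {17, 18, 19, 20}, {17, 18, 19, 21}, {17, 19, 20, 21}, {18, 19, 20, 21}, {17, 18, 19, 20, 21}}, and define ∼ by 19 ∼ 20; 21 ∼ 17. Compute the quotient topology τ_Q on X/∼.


X/∼ = {[17=21], [18], [19=20]}; |τ_Q| = 8.

Equivalence classes: [17=21], [18], [19=20].
Quotient map π: X → X/∼ sends 17 ↦ [17=21], 18 ↦ [18], 19 ↦ [19=20], 20 ↦ [19=20], 21 ↦ [17=21].
For each subset V ⊆ X/∼, compute π^{-1}(V) ⊆ X and check whether π^{-1}(V) ∈ τ. V is open in τ_Q iff π^{-1}(V) ∈ τ.
  V = {}: π^{-1}(V) = ∅ ∈ τ ✓.
  V = {[17=21]}: π^{-1}(V) = {17, 21} ∈ τ ✓.
  V = {[18]}: π^{-1}(V) = {18} ∈ τ ✓.
  V = {[17=21], [18]}: π^{-1}(V) = {17, 18, 21} ∈ τ ✓.
  V = {[19=20]}: π^{-1}(V) = {19, 20} ∈ τ ✓.
  V = {[17=21], [19=20]}: π^{-1}(V) = {17, 19, 20, 21} ∈ τ ✓.
  V = {[18], [19=20]}: π^{-1}(V) = {18, 19, 20} ∈ τ ✓.
  V = {[17=21], [18], [19=20]}: π^{-1}(V) = {17, 18, 19, 20, 21} ∈ τ ✓.
Open sets in the quotient: τ_Q = {{}, {[17=21]}, {[18]}, {[17=21], [18]}, {[19=20]}, {[17=21], [19=20]}, {[18], [19=20]}, {[17=21], [18], [19=20]}} (8 elements).


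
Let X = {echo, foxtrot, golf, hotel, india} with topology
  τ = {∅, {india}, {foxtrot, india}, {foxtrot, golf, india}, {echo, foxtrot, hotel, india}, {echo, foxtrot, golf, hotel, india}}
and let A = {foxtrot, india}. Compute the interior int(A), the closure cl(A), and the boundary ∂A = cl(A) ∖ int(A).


int(A) = {foxtrot, india}, cl(A) = {echo, foxtrot, golf, hotel, india}, ∂A = {echo, golf, hotel}.

Closed sets in (X, τ) are complements of opens:
  closed(X, τ) = {∅, {golf}, {echo, hotel}, {echo, golf, hotel}, {echo, foxtrot, golf, hotel}, {echo, foxtrot, golf, hotel, india}}.
int(A) = ⋃ {U ∈ τ : U ⊆ A}. Opens contained in A: ∅, {india}, {foxtrot, india}.
Taking the union of these: int(A) = {foxtrot, india}.
cl(A) = ⋂ {C closed : A ⊆ C}. Closed sets containing A: {echo, foxtrot, golf, hotel, india}.
Intersecting these: cl(A) = {echo, foxtrot, golf, hotel, india}.
∂A = cl(A) ∖ int(A) = {echo, foxtrot, golf, hotel, india} ∖ {foxtrot, india} = {echo, golf, hotel}.


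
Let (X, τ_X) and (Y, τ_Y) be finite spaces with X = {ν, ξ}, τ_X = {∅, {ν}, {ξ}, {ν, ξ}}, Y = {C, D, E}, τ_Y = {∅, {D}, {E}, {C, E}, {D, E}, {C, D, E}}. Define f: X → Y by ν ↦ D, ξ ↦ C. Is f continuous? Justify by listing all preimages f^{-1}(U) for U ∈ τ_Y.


f IS continuous.

Compute f^{-1}(U) for each U ∈ τ_Y:
  U = ∅: f^{-1}(U) = ∅ ∈ τ_X ✓.
  U = {D}: f^{-1}(U) = {ν} ∈ τ_X ✓.
  U = {E}: f^{-1}(U) = ∅ ∈ τ_X ✓.
  U = {C, E}: f^{-1}(U) = {ξ} ∈ τ_X ✓.
  U = {D, E}: f^{-1}(U) = {ν} ∈ τ_X ✓.
  U = {C, D, E}: f^{-1}(U) = {ν, ξ} ∈ τ_X ✓.
Every preimage lies in τ_X, so f IS continuous.


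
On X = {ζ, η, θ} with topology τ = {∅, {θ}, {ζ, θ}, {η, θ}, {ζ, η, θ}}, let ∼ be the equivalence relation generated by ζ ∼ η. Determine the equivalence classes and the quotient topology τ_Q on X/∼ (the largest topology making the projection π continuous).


X/∼ = {[ζ=η], [θ]}; |τ_Q| = 3.

Equivalence classes: [ζ=η], [θ].
Quotient map π: X → X/∼ sends ζ ↦ [ζ=η], η ↦ [ζ=η], θ ↦ [θ].
For each subset V ⊆ X/∼, compute π^{-1}(V) ⊆ X and check whether π^{-1}(V) ∈ τ. V is open in τ_Q iff π^{-1}(V) ∈ τ.
  V = {}: π^{-1}(V) = ∅ ∈ τ ✓.
  V = {[ζ=η]}: π^{-1}(V) = {ζ, η} ∉ τ ✗.
  V = {[θ]}: π^{-1}(V) = {θ} ∈ τ ✓.
  V = {[ζ=η], [θ]}: π^{-1}(V) = {ζ, η, θ} ∈ τ ✓.
Open sets in the quotient: τ_Q = {{}, {[θ]}, {[ζ=η], [θ]}} (3 elements).


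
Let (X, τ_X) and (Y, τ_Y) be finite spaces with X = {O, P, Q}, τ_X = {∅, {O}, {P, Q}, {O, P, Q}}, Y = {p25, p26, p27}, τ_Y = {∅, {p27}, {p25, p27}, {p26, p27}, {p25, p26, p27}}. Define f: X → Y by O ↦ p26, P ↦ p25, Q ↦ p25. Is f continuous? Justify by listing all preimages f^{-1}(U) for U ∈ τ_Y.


f IS continuous.

Compute f^{-1}(U) for each U ∈ τ_Y:
  U = ∅: f^{-1}(U) = ∅ ∈ τ_X ✓.
  U = {p27}: f^{-1}(U) = ∅ ∈ τ_X ✓.
  U = {p25, p27}: f^{-1}(U) = {P, Q} ∈ τ_X ✓.
  U = {p26, p27}: f^{-1}(U) = {O} ∈ τ_X ✓.
  U = {p25, p26, p27}: f^{-1}(U) = {O, P, Q} ∈ τ_X ✓.
Every preimage lies in τ_X, so f IS continuous.


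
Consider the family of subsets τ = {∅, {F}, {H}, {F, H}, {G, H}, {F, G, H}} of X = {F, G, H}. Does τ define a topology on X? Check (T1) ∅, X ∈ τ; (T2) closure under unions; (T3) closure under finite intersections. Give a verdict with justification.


τ IS a topology on X.

Axiom (T1): ∅ ∈ τ? Yes; X ∈ τ? Yes.
Axiom (T2/T3): check pairwise unions and intersections of members of τ.
All pairwise intersections and unions checked — each lies in τ. Therefore τ satisfies (T1), (T2), (T3): it IS a topology on X.


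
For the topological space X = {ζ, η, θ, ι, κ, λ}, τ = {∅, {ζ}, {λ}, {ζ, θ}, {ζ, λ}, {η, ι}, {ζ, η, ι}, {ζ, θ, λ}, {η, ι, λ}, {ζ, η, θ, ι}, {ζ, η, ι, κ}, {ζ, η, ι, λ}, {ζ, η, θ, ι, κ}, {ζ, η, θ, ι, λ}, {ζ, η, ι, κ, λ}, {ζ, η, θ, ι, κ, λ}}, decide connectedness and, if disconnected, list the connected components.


(X, τ) is disconnected; components = [{λ}, {ζ, η, θ, ι, κ}].

Find clopen sets (U ∈ τ with X ∖ U ∈ τ):
  U = ∅, X ∖ U = {ζ, η, θ, ι, κ, λ} — both open, so U is clopen.
  U = {λ}, X ∖ U = {ζ, η, θ, ι, κ} — both open, so U is clopen.
  U = {ζ, η, θ, ι, κ}, X ∖ U = {λ} — both open, so U is clopen.
  U = {ζ, η, θ, ι, κ, λ}, X ∖ U = ∅ — both open, so U is clopen.
Nontrivial clopen(s) exist: e.g. {λ}. So (X, τ) is disconnected.
Compute connected components by grouping points that agree on all clopens:
  component: {λ}
  component: {ζ, η, θ, ι, κ}


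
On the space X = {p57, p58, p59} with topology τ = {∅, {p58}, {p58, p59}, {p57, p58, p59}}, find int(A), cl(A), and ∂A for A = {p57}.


int(A) = ∅, cl(A) = {p57}, ∂A = {p57}.

Closed sets in (X, τ) are complements of opens:
  closed(X, τ) = {∅, {p57}, {p57, p59}, {p57, p58, p59}}.
int(A) = ⋃ {U ∈ τ : U ⊆ A}. Opens contained in A: ∅.
Taking the union of these: int(A) = ∅.
cl(A) = ⋂ {C closed : A ⊆ C}. Closed sets containing A: {p57}, {p57, p59}, {p57, p58, p59}.
Intersecting these: cl(A) = {p57}.
∂A = cl(A) ∖ int(A) = {p57} ∖ ∅ = {p57}.


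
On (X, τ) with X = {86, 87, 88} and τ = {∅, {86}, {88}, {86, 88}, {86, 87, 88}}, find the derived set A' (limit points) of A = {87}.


A' = ∅

For each x ∈ X, list the open sets U ∈ τ with x ∈ U, then check whether U ∩ (A ∖ {x}) ≠ ∅ for every such U.
  x = 86: open {86} ∋ x has {86} ∩ (A ∖ {86}) = ∅, so x is NOT a limit point.
  x = 87: open {86, 87, 88} ∋ x has {86, 87, 88} ∩ (A ∖ {87}) = ∅, so x is NOT a limit point.
  x = 88: open {88} ∋ x has {88} ∩ (A ∖ {88}) = ∅, so x is NOT a limit point.
Collecting: A' = ∅.


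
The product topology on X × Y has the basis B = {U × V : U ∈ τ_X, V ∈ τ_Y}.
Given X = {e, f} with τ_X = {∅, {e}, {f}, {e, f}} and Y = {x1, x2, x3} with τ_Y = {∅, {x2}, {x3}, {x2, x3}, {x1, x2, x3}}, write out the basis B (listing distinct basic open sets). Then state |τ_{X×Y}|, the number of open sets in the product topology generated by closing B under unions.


Basis B = {∅ × ∅, {e} × {x2}, {e} × {x3}, {f} × {x2}, {f} × {x3}, {e} × {x2, x3}, {e, f} × {x2}, {e, f} × {x3}, {f} × {x2, x3}, {e} × {x1, x2, x3}, {f} × {x1, x2, x3}, {e, f} × {x2, x3}, {e, f} × {x1, x2, x3}}; |τ_{X×Y}| = 25.

Enumerate products U × V with U ∈ τ_X, V ∈ τ_Y (deduplicated):
  ∅ × ∅ = {} (∅)
  {e} × {x2} = {(e,x2)}
  {e} × {x3} = {(e,x3)}
  {f} × {x2} = {(f,x2)}
  {f} × {x3} = {(f,x3)}
  {e} × {x2, x3} = {(e,x2), (e,x3)}
  {e, f} × {x2} = {(e,x2), (f,x2)}
  {e, f} × {x3} = {(e,x3), (f,x3)}
  {f} × {x2, x3} = {(f,x2), (f,x3)}
  {e} × {x1, x2, x3} = {(e,x1), (e,x2), (e,x3)}
  {f} × {x1, x2, x3} = {(f,x1), (f,x2), (f,x3)}
  {e, f} × {x2, x3} = {(e,x2), (e,x3), (f,x2), (f,x3)}
  {e, f} × {x1, x2, x3} = {(e,x1), (e,x2), (e,x3), (f,x1), (f,x2), (f,x3)}
These 13 distinct sets form the basis B.
Close under arbitrary unions to get τ_{X×Y}; counting gives |τ_{X×Y}| = 25.


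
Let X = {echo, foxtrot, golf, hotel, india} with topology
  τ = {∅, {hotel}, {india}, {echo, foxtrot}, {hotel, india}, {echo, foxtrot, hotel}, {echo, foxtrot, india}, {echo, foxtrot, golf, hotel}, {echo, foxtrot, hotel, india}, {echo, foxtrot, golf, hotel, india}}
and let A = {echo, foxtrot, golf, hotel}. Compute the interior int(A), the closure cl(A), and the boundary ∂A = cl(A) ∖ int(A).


int(A) = {echo, foxtrot, golf, hotel}, cl(A) = {echo, foxtrot, golf, hotel}, ∂A = ∅.

Closed sets in (X, τ) are complements of opens:
  closed(X, τ) = {∅, {golf}, {india}, {golf, hotel}, {golf, india}, {echo, foxtrot, golf}, {golf, hotel, india}, {echo, foxtrot, golf, hotel}, {echo, foxtrot, golf, india}, {echo, foxtrot, golf, hotel, india}}.
int(A) = ⋃ {U ∈ τ : U ⊆ A}. Opens contained in A: ∅, {hotel}, {echo, foxtrot}, {echo, foxtrot, hotel}, {echo, foxtrot, golf, hotel}.
Taking the union of these: int(A) = {echo, foxtrot, golf, hotel}.
cl(A) = ⋂ {C closed : A ⊆ C}. Closed sets containing A: {echo, foxtrot, golf, hotel}, {echo, foxtrot, golf, hotel, india}.
Intersecting these: cl(A) = {echo, foxtrot, golf, hotel}.
∂A = cl(A) ∖ int(A) = {echo, foxtrot, golf, hotel} ∖ {echo, foxtrot, golf, hotel} = ∅.


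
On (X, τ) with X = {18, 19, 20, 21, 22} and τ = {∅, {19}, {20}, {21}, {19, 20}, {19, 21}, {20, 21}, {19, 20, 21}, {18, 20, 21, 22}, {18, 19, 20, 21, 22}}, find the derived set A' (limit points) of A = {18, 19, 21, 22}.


A' = {18, 22}

For each x ∈ X, list the open sets U ∈ τ with x ∈ U, then check whether U ∩ (A ∖ {x}) ≠ ∅ for every such U.
  x = 18: opens ∋ x are {18, 20, 21, 22}, {18, 19, 20, 21, 22}; each meets A ∖ {18}, so x IS a limit point.
  x = 19: open {19} ∋ x has {19} ∩ (A ∖ {19}) = ∅, so x is NOT a limit point.
  x = 20: open {20} ∋ x has {20} ∩ (A ∖ {20}) = ∅, so x is NOT a limit point.
  x = 21: open {21} ∋ x has {21} ∩ (A ∖ {21}) = ∅, so x is NOT a limit point.
  x = 22: opens ∋ x are {18, 20, 21, 22}, {18, 19, 20, 21, 22}; each meets A ∖ {22}, so x IS a limit point.
Collecting: A' = {18, 22}.


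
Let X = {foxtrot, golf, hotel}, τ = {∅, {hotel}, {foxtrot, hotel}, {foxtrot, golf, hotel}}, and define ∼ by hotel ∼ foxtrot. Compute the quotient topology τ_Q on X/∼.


X/∼ = {[foxtrot=hotel], [golf]}; |τ_Q| = 3.

Equivalence classes: [foxtrot=hotel], [golf].
Quotient map π: X → X/∼ sends foxtrot ↦ [foxtrot=hotel], golf ↦ [golf], hotel ↦ [foxtrot=hotel].
For each subset V ⊆ X/∼, compute π^{-1}(V) ⊆ X and check whether π^{-1}(V) ∈ τ. V is open in τ_Q iff π^{-1}(V) ∈ τ.
  V = {}: π^{-1}(V) = ∅ ∈ τ ✓.
  V = {[foxtrot=hotel]}: π^{-1}(V) = {foxtrot, hotel} ∈ τ ✓.
  V = {[golf]}: π^{-1}(V) = {golf} ∉ τ ✗.
  V = {[foxtrot=hotel], [golf]}: π^{-1}(V) = {foxtrot, golf, hotel} ∈ τ ✓.
Open sets in the quotient: τ_Q = {{}, {[foxtrot=hotel]}, {[foxtrot=hotel], [golf]}} (3 elements).


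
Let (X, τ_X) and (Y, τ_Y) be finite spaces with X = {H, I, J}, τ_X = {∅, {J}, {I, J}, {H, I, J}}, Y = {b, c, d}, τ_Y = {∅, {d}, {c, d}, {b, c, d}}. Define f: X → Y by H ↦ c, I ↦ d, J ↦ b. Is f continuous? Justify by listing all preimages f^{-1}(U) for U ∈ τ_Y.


f is NOT continuous.

Compute f^{-1}(U) for each U ∈ τ_Y:
  U = ∅: f^{-1}(U) = ∅ ∈ τ_X ✓.
  U = {d}: f^{-1}(U) = {I} ∉ τ_X ✗.
  U = {c, d}: f^{-1}(U) = {H, I} ∉ τ_X ✗.
  U = {b, c, d}: f^{-1}(U) = {H, I, J} ∈ τ_X ✓.
Found U = {d} with f^{-1}(U) = {I} not in τ_X. Therefore f is NOT continuous.


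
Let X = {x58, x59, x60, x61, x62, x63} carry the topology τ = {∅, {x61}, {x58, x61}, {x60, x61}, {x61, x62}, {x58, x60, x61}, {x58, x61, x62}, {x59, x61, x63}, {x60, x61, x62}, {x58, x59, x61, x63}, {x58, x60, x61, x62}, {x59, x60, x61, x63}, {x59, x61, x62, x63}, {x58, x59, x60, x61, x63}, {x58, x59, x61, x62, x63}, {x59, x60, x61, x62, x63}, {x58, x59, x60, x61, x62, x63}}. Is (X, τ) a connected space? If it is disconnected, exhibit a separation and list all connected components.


(X, τ) is connected.

Find clopen sets (U ∈ τ with X ∖ U ∈ τ):
  U = ∅, X ∖ U = {x58, x59, x60, x61, x62, x63} — both open, so U is clopen.
  U = {x58, x59, x60, x61, x62, x63}, X ∖ U = ∅ — both open, so U is clopen.
Only trivial clopens (∅ and X) exist, so (X, τ) is connected.
Compute connected components by grouping points that agree on all clopens:
  component: {x58, x59, x60, x61, x62, x63}


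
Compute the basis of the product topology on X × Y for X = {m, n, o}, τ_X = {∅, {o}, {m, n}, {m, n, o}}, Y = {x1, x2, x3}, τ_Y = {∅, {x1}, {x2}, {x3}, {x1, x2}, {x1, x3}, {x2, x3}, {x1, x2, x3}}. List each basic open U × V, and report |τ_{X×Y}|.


Basis B = {∅ × ∅, {o} × {x1}, {o} × {x2}, {o} × {x3}, {m, n} × {x1}, {m, n} × {x2}, {m, n} × {x3}, {o} × {x1, x2}, {o} × {x1, x3}, {o} × {x2, x3}, {m, n, o} × {x1}, {m, n, o} × {x2}, {m, n, o} × {x3}, {o} × {x1, x2, x3}, {m, n} × {x1, x2}, {m, n} × {x1, x3}, {m, n} × {x2, x3}, {m, n} × {x1, x2, x3}, {m, n, o} × {x1, x2}, {m, n, o} × {x1, x3}, {m, n, o} × {x2, x3}, {m, n, o} × {x1, x2, x3}}; |τ_{X×Y}| = 64.

Enumerate products U × V with U ∈ τ_X, V ∈ τ_Y (deduplicated):
  ∅ × ∅ = {} (∅)
  {o} × {x1} = {(o,x1)}
  {o} × {x2} = {(o,x2)}
  {o} × {x3} = {(o,x3)}
  {m, n} × {x1} = {(m,x1), (n,x1)}
  {m, n} × {x2} = {(m,x2), (n,x2)}
  {m, n} × {x3} = {(m,x3), (n,x3)}
  {o} × {x1, x2} = {(o,x1), (o,x2)}
  {o} × {x1, x3} = {(o,x1), (o,x3)}
  {o} × {x2, x3} = {(o,x2), (o,x3)}
  {m, n, o} × {x1} = {(m,x1), (n,x1), (o,x1)}
  {m, n, o} × {x2} = {(m,x2), (n,x2), (o,x2)}
  {m, n, o} × {x3} = {(m,x3), (n,x3), (o,x3)}
  {o} × {x1, x2, x3} = {(o,x1), (o,x2), (o,x3)}
  {m, n} × {x1, x2} = {(m,x1), (m,x2), (n,x1), (n,x2)}
  {m, n} × {x1, x3} = {(m,x1), (m,x3), (n,x1), (n,x3)}
  {m, n} × {x2, x3} = {(m,x2), (m,x3), (n,x2), (n,x3)}
  {m, n} × {x1, x2, x3} = {(m,x1), (m,x2), (m,x3), (n,x1), (n,x2), (n,x3)}
  {m, n, o} × {x1, x2} = {(m,x1), (m,x2), (n,x1), (n,x2), (o,x1), (o,x2)}
  {m, n, o} × {x1, x3} = {(m,x1), (m,x3), (n,x1), (n,x3), (o,x1), (o,x3)}
  {m, n, o} × {x2, x3} = {(m,x2), (m,x3), (n,x2), (n,x3), (o,x2), (o,x3)}
  {m, n, o} × {x1, x2, x3} = {(m,x1), (m,x2), (m,x3), (n,x1), (n,x2), (n,x3), (o,x1), (o,x2), (o,x3)}
These 22 distinct sets form the basis B.
Close under arbitrary unions to get τ_{X×Y}; counting gives |τ_{X×Y}| = 64.


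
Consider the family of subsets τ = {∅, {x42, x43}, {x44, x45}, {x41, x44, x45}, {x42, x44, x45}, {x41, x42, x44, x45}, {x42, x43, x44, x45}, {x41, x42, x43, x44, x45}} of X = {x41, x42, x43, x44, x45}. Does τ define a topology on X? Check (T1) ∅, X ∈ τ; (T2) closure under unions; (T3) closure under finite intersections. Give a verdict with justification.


τ is NOT a topology on X.

Axiom (T1): ∅ ∈ τ? Yes; X ∈ τ? Yes.
Axiom (T2/T3): check pairwise unions and intersections of members of τ.
Counterexample for (T3): {x42, x43} ∩ {x42, x44, x45} = {x42} ∉ τ. Therefore τ is NOT a topology.


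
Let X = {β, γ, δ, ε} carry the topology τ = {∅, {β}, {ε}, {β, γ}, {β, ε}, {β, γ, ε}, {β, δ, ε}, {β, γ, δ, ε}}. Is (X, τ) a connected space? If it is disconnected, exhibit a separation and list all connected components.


(X, τ) is connected.

Find clopen sets (U ∈ τ with X ∖ U ∈ τ):
  U = ∅, X ∖ U = {β, γ, δ, ε} — both open, so U is clopen.
  U = {β, γ, δ, ε}, X ∖ U = ∅ — both open, so U is clopen.
Only trivial clopens (∅ and X) exist, so (X, τ) is connected.
Compute connected components by grouping points that agree on all clopens:
  component: {β, γ, δ, ε}


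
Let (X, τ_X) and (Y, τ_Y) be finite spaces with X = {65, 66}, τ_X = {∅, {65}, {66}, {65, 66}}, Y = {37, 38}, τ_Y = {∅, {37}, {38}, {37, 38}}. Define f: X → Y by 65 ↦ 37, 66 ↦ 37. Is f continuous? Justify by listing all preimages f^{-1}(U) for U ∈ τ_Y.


f IS continuous.

Compute f^{-1}(U) for each U ∈ τ_Y:
  U = ∅: f^{-1}(U) = ∅ ∈ τ_X ✓.
  U = {37}: f^{-1}(U) = {65, 66} ∈ τ_X ✓.
  U = {38}: f^{-1}(U) = ∅ ∈ τ_X ✓.
  U = {37, 38}: f^{-1}(U) = {65, 66} ∈ τ_X ✓.
Every preimage lies in τ_X, so f IS continuous.


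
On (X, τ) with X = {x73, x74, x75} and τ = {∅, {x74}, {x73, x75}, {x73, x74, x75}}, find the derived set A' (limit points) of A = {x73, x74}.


A' = {x75}

For each x ∈ X, list the open sets U ∈ τ with x ∈ U, then check whether U ∩ (A ∖ {x}) ≠ ∅ for every such U.
  x = x73: open {x73, x75} ∋ x has {x73, x75} ∩ (A ∖ {x73}) = ∅, so x is NOT a limit point.
  x = x74: open {x74} ∋ x has {x74} ∩ (A ∖ {x74}) = ∅, so x is NOT a limit point.
  x = x75: opens ∋ x are {x73, x75}, {x73, x74, x75}; each meets A ∖ {x75}, so x IS a limit point.
Collecting: A' = {x75}.


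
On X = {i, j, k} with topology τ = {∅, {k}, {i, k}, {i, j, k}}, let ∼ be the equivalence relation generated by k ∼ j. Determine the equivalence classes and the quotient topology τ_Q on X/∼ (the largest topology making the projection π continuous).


X/∼ = {[i], [j=k]}; |τ_Q| = 2.

Equivalence classes: [i], [j=k].
Quotient map π: X → X/∼ sends i ↦ [i], j ↦ [j=k], k ↦ [j=k].
For each subset V ⊆ X/∼, compute π^{-1}(V) ⊆ X and check whether π^{-1}(V) ∈ τ. V is open in τ_Q iff π^{-1}(V) ∈ τ.
  V = {}: π^{-1}(V) = ∅ ∈ τ ✓.
  V = {[i]}: π^{-1}(V) = {i} ∉ τ ✗.
  V = {[j=k]}: π^{-1}(V) = {j, k} ∉ τ ✗.
  V = {[i], [j=k]}: π^{-1}(V) = {i, j, k} ∈ τ ✓.
Open sets in the quotient: τ_Q = {{}, {[i], [j=k]}} (2 elements).


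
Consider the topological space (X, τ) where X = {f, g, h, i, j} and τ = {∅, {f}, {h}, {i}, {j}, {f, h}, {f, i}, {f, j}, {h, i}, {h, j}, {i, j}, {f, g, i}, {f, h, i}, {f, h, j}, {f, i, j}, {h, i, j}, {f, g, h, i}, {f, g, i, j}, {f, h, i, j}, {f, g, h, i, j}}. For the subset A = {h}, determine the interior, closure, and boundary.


int(A) = {h}, cl(A) = {h}, ∂A = ∅.

Closed sets in (X, τ) are complements of opens:
  closed(X, τ) = {∅, {g}, {h}, {j}, {f, g}, {g, h}, {g, i}, {g, j}, {h, j}, {f, g, h}, {f, g, i}, {f, g, j}, {g, h, i}, {g, h, j}, {g, i, j}, {f, g, h, i}, {f, g, h, j}, {f, g, i, j}, {g, h, i, j}, {f, g, h, i, j}}.
int(A) = ⋃ {U ∈ τ : U ⊆ A}. Opens contained in A: ∅, {h}.
Taking the union of these: int(A) = {h}.
cl(A) = ⋂ {C closed : A ⊆ C}. Closed sets containing A: {h}, {g, h}, {h, j}, {f, g, h}, {g, h, i}, {g, h, j}, {f, g, h, i}, {f, g, h, j}, {g, h, i, j}, {f, g, h, i, j}.
Intersecting these: cl(A) = {h}.
∂A = cl(A) ∖ int(A) = {h} ∖ {h} = ∅.


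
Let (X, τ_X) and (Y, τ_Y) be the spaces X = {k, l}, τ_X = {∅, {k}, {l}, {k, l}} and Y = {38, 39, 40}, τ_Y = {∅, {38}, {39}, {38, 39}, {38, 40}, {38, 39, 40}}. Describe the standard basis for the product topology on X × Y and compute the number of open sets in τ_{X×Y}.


Basis B = {∅ × ∅, {k} × {38}, {k} × {39}, {l} × {38}, {l} × {39}, {k} × {38, 39}, {k} × {38, 40}, {k, l} × {38}, {k, l} × {39}, {l} × {38, 39}, {l} × {38, 40}, {k} × {38, 39, 40}, {l} × {38, 39, 40}, {k, l} × {38, 39}, {k, l} × {38, 40}, {k, l} × {38, 39, 40}}; |τ_{X×Y}| = 36.

Enumerate products U × V with U ∈ τ_X, V ∈ τ_Y (deduplicated):
  ∅ × ∅ = {} (∅)
  {k} × {38} = {(k,38)}
  {k} × {39} = {(k,39)}
  {l} × {38} = {(l,38)}
  {l} × {39} = {(l,39)}
  {k} × {38, 39} = {(k,38), (k,39)}
  {k} × {38, 40} = {(k,38), (k,40)}
  {k, l} × {38} = {(k,38), (l,38)}
  {k, l} × {39} = {(k,39), (l,39)}
  {l} × {38, 39} = {(l,38), (l,39)}
  {l} × {38, 40} = {(l,38), (l,40)}
  {k} × {38, 39, 40} = {(k,38), (k,39), (k,40)}
  {l} × {38, 39, 40} = {(l,38), (l,39), (l,40)}
  {k, l} × {38, 39} = {(k,38), (k,39), (l,38), (l,39)}
  {k, l} × {38, 40} = {(k,38), (k,40), (l,38), (l,40)}
  {k, l} × {38, 39, 40} = {(k,38), (k,39), (k,40), (l,38), (l,39), (l,40)}
These 16 distinct sets form the basis B.
Close under arbitrary unions to get τ_{X×Y}; counting gives |τ_{X×Y}| = 36.


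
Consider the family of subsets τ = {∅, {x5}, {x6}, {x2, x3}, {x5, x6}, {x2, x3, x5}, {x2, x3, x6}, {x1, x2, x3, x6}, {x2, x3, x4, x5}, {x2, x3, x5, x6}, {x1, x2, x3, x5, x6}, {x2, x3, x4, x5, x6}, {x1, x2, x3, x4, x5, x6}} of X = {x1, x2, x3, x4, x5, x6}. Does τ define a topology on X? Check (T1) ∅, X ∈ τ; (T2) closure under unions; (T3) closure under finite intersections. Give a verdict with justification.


τ IS a topology on X.

Axiom (T1): ∅ ∈ τ? Yes; X ∈ τ? Yes.
Axiom (T2/T3): check pairwise unions and intersections of members of τ.
All pairwise intersections and unions checked — each lies in τ. Therefore τ satisfies (T1), (T2), (T3): it IS a topology on X.


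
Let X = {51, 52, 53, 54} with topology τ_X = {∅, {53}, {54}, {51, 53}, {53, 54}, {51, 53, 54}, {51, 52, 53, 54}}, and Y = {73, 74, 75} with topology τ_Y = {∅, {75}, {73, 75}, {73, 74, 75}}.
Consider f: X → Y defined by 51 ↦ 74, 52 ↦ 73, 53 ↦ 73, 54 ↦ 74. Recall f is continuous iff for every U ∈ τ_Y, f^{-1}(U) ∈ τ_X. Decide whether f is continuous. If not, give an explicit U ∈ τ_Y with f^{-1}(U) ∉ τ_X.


f is NOT continuous.

Compute f^{-1}(U) for each U ∈ τ_Y:
  U = ∅: f^{-1}(U) = ∅ ∈ τ_X ✓.
  U = {75}: f^{-1}(U) = ∅ ∈ τ_X ✓.
  U = {73, 75}: f^{-1}(U) = {52, 53} ∉ τ_X ✗.
  U = {73, 74, 75}: f^{-1}(U) = {51, 52, 53, 54} ∈ τ_X ✓.
Found U = {73, 75} with f^{-1}(U) = {52, 53} not in τ_X. Therefore f is NOT continuous.


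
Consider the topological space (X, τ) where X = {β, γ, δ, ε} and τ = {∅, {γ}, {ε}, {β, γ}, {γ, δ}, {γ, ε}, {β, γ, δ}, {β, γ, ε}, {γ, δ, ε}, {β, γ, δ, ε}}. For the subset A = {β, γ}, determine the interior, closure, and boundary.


int(A) = {β, γ}, cl(A) = {β, γ, δ}, ∂A = {δ}.

Closed sets in (X, τ) are complements of opens:
  closed(X, τ) = {∅, {β}, {δ}, {ε}, {β, δ}, {β, ε}, {δ, ε}, {β, γ, δ}, {β, δ, ε}, {β, γ, δ, ε}}.
int(A) = ⋃ {U ∈ τ : U ⊆ A}. Opens contained in A: ∅, {γ}, {β, γ}.
Taking the union of these: int(A) = {β, γ}.
cl(A) = ⋂ {C closed : A ⊆ C}. Closed sets containing A: {β, γ, δ}, {β, γ, δ, ε}.
Intersecting these: cl(A) = {β, γ, δ}.
∂A = cl(A) ∖ int(A) = {β, γ, δ} ∖ {β, γ} = {δ}.


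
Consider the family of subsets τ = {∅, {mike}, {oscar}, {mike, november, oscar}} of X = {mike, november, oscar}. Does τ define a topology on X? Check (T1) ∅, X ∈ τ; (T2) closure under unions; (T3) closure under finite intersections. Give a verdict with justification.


τ is NOT a topology on X.

Axiom (T1): ∅ ∈ τ? Yes; X ∈ τ? Yes.
Axiom (T2/T3): check pairwise unions and intersections of members of τ.
Counterexample for (T2): {mike} ∪ {oscar} = {mike, oscar} ∉ τ. Therefore τ is NOT a topology.


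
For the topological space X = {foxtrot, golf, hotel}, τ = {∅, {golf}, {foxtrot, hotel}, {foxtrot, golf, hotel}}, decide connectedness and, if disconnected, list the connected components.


(X, τ) is disconnected; components = [{golf}, {foxtrot, hotel}].

Find clopen sets (U ∈ τ with X ∖ U ∈ τ):
  U = ∅, X ∖ U = {foxtrot, golf, hotel} — both open, so U is clopen.
  U = {golf}, X ∖ U = {foxtrot, hotel} — both open, so U is clopen.
  U = {foxtrot, hotel}, X ∖ U = {golf} — both open, so U is clopen.
  U = {foxtrot, golf, hotel}, X ∖ U = ∅ — both open, so U is clopen.
Nontrivial clopen(s) exist: e.g. {golf}. So (X, τ) is disconnected.
Compute connected components by grouping points that agree on all clopens:
  component: {golf}
  component: {foxtrot, hotel}


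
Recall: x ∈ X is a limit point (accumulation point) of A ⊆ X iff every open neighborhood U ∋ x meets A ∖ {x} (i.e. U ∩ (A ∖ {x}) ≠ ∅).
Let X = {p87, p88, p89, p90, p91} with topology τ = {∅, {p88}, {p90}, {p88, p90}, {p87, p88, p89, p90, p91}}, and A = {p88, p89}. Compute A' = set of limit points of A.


A' = {p87, p89, p91}

For each x ∈ X, list the open sets U ∈ τ with x ∈ U, then check whether U ∩ (A ∖ {x}) ≠ ∅ for every such U.
  x = p87: opens ∋ x are {p87, p88, p89, p90, p91}; each meets A ∖ {p87}, so x IS a limit point.
  x = p88: open {p88} ∋ x has {p88} ∩ (A ∖ {p88}) = ∅, so x is NOT a limit point.
  x = p89: opens ∋ x are {p87, p88, p89, p90, p91}; each meets A ∖ {p89}, so x IS a limit point.
  x = p90: open {p90} ∋ x has {p90} ∩ (A ∖ {p90}) = ∅, so x is NOT a limit point.
  x = p91: opens ∋ x are {p87, p88, p89, p90, p91}; each meets A ∖ {p91}, so x IS a limit point.
Collecting: A' = {p87, p89, p91}.
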